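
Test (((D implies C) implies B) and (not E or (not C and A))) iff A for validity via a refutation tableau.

Not valid

Assume the negation and expand:
Initial set: {not ((((D implies C) implies B) and (not E or (not C and A))) iff A)}.
not ((((D implies C) implies B) and (not E or (not C and A))) iff A): β-rule — branch into (((D implies C) implies B) and (not E or (not C and A))), not A  //  not (((D implies C) implies B) and (not E or (not C and A))), A.
  branch 1 (add (((D implies C) implies B) and (not E or (not C and A))), not A):
    (((D implies C) implies B) and (not E or (not C and A))): α-rule — add ((D implies C) implies B), (not E or (not C and A)).
    ((D implies C) implies B): β-rule — branch into not (D implies C)  //  B.
      branch 1.1 (add not (D implies C)):
        not (D implies C): α-rule — add D, not C.
        (not E or (not C and A)): β-rule — branch into not E  //  (not C and A).
          branch 1.1.1 (add not E):
            ○ open, literals {A=0, C=0, D=1, E=0}.
          branch 1.1.2 (add (not C and A)):
            (not C and A): α-rule — add not C, A.
            × closes — contains both A and not A.
      branch 1.2 (add B):
        (not E or (not C and A)): β-rule — branch into not E  //  (not C and A).
          branch 1.2.1 (add not E):
            ○ open, literals {A=0, B=1, E=0}.
          branch 1.2.2 (add (not C and A)):
            (not C and A): α-rule — add not C, A.
            × closes — contains both A and not A.
  branch 2 (add not (((D implies C) implies B) and (not E or (not C and A))), A):
    not (((D implies C) implies B) and (not E or (not C and A))): β-rule — branch into not ((D implies C) implies B)  //  not (not E or (not C and A)).
      branch 2.1 (add not ((D implies C) implies B)):
        not ((D implies C) implies B): α-rule — add (D implies C), not B.
        (D implies C): β-rule — branch into not D  //  C.
          branch 2.1.1 (add not D):
            ○ open, literals {A=1, B=0, D=0}.
          branch 2.1.2 (add C):
            ○ open, literals {A=1, B=0, C=1}.
      branch 2.2 (add not (not E or (not C and A))):
        not (not E or (not C and A)): α-rule — add not not E, not (not C and A).
        not (not C and A): β-rule — branch into not not C  //  not A.
          branch 2.2.1 (add not not C):
            ○ open, literals {A=1, C=1, E=1}.
          branch 2.2.2 (add not A):
            × closes — contains both A and not A.
3 branches closed, 5 open.
An open branch gives a countermodel: A=0, C=0, D=1, E=0 (unmentioned atoms arbitrary); under it the original formula is false.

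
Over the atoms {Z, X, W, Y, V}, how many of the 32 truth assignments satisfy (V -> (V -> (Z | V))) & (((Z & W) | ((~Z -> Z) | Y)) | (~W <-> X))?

28

Initial set: {((V -> (V -> (Z | V))) & (((Z & W) | ((~Z -> Z) | Y)) | (~W <-> X)))}.
((V -> (V -> (Z | V))) & (((Z & W) | ((~Z -> Z) | Y)) | (~W <-> X))): α-rule — add (V -> (V -> (Z | V))), (((Z & W) | ((~Z -> Z) | Y)) | (~W <-> X)).
(V -> (V -> (Z | V))): β-rule — branch into ~V  //  (V -> (Z | V)).
  branch 1 (add ~V):
    (((Z & W) | ((~Z -> Z) | Y)) | (~W <-> X)): β-rule — branch into ((Z & W) | ((~Z -> Z) | Y))  //  (~W <-> X).
      branch 1.1 (add ((Z & W) | ((~Z -> Z) | Y))):
        ((Z & W) | ((~Z -> Z) | Y)): β-rule — branch into (Z & W)  //  ((~Z -> Z) | Y).
          branch 1.1.1 (add (Z & W)):
            (Z & W): α-rule — add Z, W.
            ○ open, literals {V=F, W=T, Z=T}.
          branch 1.1.2 (add ((~Z -> Z) | Y)):
            ((~Z -> Z) | Y): β-rule — branch into (~Z -> Z)  //  Y.
              branch 1.1.2.1 (add (~Z -> Z)):
                (~Z -> Z): β-rule — branch into ~~Z  //  Z.
                  branch 1.1.2.1.1 (add ~~Z):
                    ○ open, literals {V=F, Z=T}.
                  branch 1.1.2.1.2 (add Z):
                    ○ open, literals {V=F, Z=T}.
              branch 1.1.2.2 (add Y):
                ○ open, literals {V=F, Y=T}.
      branch 1.2 (add (~W <-> X)):
        (~W <-> X): β-rule — branch into ~W, X  //  ~~W, ~X.
          branch 1.2.1 (add ~W, X):
            ○ open, literals {V=F, W=F, X=T}.
          branch 1.2.2 (add ~~W, ~X):
            ○ open, literals {V=F, W=T, X=F}.
  branch 2 (add (V -> (Z | V))):
    (((Z & W) | ((~Z -> Z) | Y)) | (~W <-> X)): β-rule — branch into ((Z & W) | ((~Z -> Z) | Y))  //  (~W <-> X).
      branch 2.1 (add ((Z & W) | ((~Z -> Z) | Y))):
        (V -> (Z | V)): β-rule — branch into ~V  //  (Z | V).
          branch 2.1.1 (add ~V):
            ((Z & W) | ((~Z -> Z) | Y)): β-rule — branch into (Z & W)  //  ((~Z -> Z) | Y).
              branch 2.1.1.1 (add (Z & W)):
                (Z & W): α-rule — add Z, W.
                ○ open, literals {V=F, W=T, Z=T}.
              branch 2.1.1.2 (add ((~Z -> Z) | Y)):
                ((~Z -> Z) | Y): β-rule — branch into (~Z -> Z)  //  Y.
                  branch 2.1.1.2.1 (add (~Z -> Z)):
                    (~Z -> Z): β-rule — branch into ~~Z  //  Z.
                      branch 2.1.1.2.1.1 (add ~~Z):
                        ○ open, literals {V=F, Z=T}.
                      branch 2.1.1.2.1.2 (add Z):
                        ○ open, literals {V=F, Z=T}.
                  branch 2.1.1.2.2 (add Y):
                    ○ open, literals {V=F, Y=T}.
          branch 2.1.2 (add (Z | V)):
            ((Z & W) | ((~Z -> Z) | Y)): β-rule — branch into (Z & W)  //  ((~Z -> Z) | Y).
              branch 2.1.2.1 (add (Z & W)):
                (Z & W): α-rule — add Z, W.
                (Z | V): β-rule — branch into Z  //  V.
                  branch 2.1.2.1.1 (add Z):
                    ○ open, literals {W=T, Z=T}.
                  branch 2.1.2.1.2 (add V):
                    ○ open, literals {V=T, W=T, Z=T}.
              branch 2.1.2.2 (add ((~Z -> Z) | Y)):
                (Z | V): β-rule — branch into Z  //  V.
                  branch 2.1.2.2.1 (add Z):
                    ((~Z -> Z) | Y): β-rule — branch into (~Z -> Z)  //  Y.
                      branch 2.1.2.2.1.1 (add (~Z -> Z)):
                        (~Z -> Z): β-rule — branch into ~~Z  //  Z.
                          branch 2.1.2.2.1.1.1 (add ~~Z):
                            ○ open, literals {Z=T}.
                          branch 2.1.2.2.1.1.2 (add Z):
                            ○ open, literals {Z=T}.
                      branch 2.1.2.2.1.2 (add Y):
                        ○ open, literals {Y=T, Z=T}.
                  branch 2.1.2.2.2 (add V):
                    ((~Z -> Z) | Y): β-rule — branch into (~Z -> Z)  //  Y.
                      branch 2.1.2.2.2.1 (add (~Z -> Z)):
                        (~Z -> Z): β-rule — branch into ~~Z  //  Z.
                          branch 2.1.2.2.2.1.1 (add ~~Z):
                            ○ open, literals {V=T, Z=T}.
                          branch 2.1.2.2.2.1.2 (add Z):
                            ○ open, literals {V=T, Z=T}.
                      branch 2.1.2.2.2.2 (add Y):
                        ○ open, literals {V=T, Y=T}.
      branch 2.2 (add (~W <-> X)):
        (V -> (Z | V)): β-rule — branch into ~V  //  (Z | V).
          branch 2.2.1 (add ~V):
            (~W <-> X): β-rule — branch into ~W, X  //  ~~W, ~X.
              branch 2.2.1.1 (add ~W, X):
                ○ open, literals {V=F, W=F, X=T}.
              branch 2.2.1.2 (add ~~W, ~X):
                ○ open, literals {V=F, W=T, X=F}.
          branch 2.2.2 (add (Z | V)):
            (~W <-> X): β-rule — branch into ~W, X  //  ~~W, ~X.
              branch 2.2.2.1 (add ~W, X):
                (Z | V): β-rule — branch into Z  //  V.
                  branch 2.2.2.1.1 (add Z):
                    ○ open, literals {W=F, X=T, Z=T}.
                  branch 2.2.2.1.2 (add V):
                    ○ open, literals {V=T, W=F, X=T}.
              branch 2.2.2.2 (add ~~W, ~X):
                (Z | V): β-rule — branch into Z  //  V.
                  branch 2.2.2.2.1 (add Z):
                    ○ open, literals {W=T, X=F, Z=T}.
                  branch 2.2.2.2.2 (add V):
                    ○ open, literals {V=T, W=T, X=F}.
0 branches closed, 24 open.
Each open branch fixes some atoms; the unmentioned ones are free. Counting distinct full assignments: branch {V=F, W=T, Z=T} (X, Y) contributes 4 new; branch {V=F, Z=T} (X, W, Y) contributes 4 new; branch {V=F, Z=T} (X, W, Y) contributes 0 new; branch {V=F, Y=T} (Z, X, W) contributes 4 new; branch {V=F, W=F, X=T} (Z, Y) contributes 1 new; branch {V=F, W=T, X=F} (Z, Y) contributes 1 new; branch {V=F, W=T, Z=T} (X, Y) contributes 0 new; branch {V=F, Z=T} (X, W, Y) contributes 0 new; branch {V=F, Z=T} (X, W, Y) contributes 0 new; branch {V=F, Y=T} (Z, X, W) contributes 0 new; branch {W=T, Z=T} (X, Y, V) contributes 4 new; branch {V=T, W=T, Z=T} (X, Y) contributes 0 new; branch {Z=T} (X, W, Y, V) contributes 4 new; branch {Z=T} (X, W, Y, V) contributes 0 new; branch {Y=T, Z=T} (X, W, V) contributes 0 new; branch {V=T, Z=T} (X, W, Y) contributes 0 new; branch {V=T, Z=T} (X, W, Y) contributes 0 new; branch {V=T, Y=T} (Z, X, W) contributes 4 new; branch {V=F, W=F, X=T} (Z, Y) contributes 0 new; branch {V=F, W=T, X=F} (Z, Y) contributes 0 new; branch {W=F, X=T, Z=T} (Y, V) contributes 0 new; branch {V=T, W=F, X=T} (Z, Y) contributes 1 new; branch {W=T, X=F, Z=T} (Y, V) contributes 0 new; branch {V=T, W=T, X=F} (Z, Y) contributes 1 new. Total: 28.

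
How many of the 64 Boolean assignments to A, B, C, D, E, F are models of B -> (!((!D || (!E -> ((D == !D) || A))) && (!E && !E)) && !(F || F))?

42

Initial set: {T (B -> (!((!D || (!E -> ((D == !D) || A))) && (!E && !E)) && !(F || F)))}.
T (B -> (!((!D || (!E -> ((D == !D) || A))) && (!E && !E)) && !(F || F))): β-rule — branch into F B  //  T (!((!D || (!E -> ((D == !D) || A))) && (!E && !E)) && !(F || F)).
  branch 1 (add F B):
    ○ open, literals {B=false}.
  branch 2 (add T (!((!D || (!E -> ((D == !D) || A))) && (!E && !E)) && !(F || F))):
    T (!((!D || (!E -> ((D == !D) || A))) && (!E && !E)) && !(F || F)): α-rule — add T !((!D || (!E -> ((D == !D) || A))) && (!E && !E)), T !(F || F).
    T !(F || F): α-rule — add F F, F F.
    T !((!D || (!E -> ((D == !D) || A))) && (!E && !E)): β-rule — branch into F (!D || (!E -> ((D == !D) || A)))  //  F (!E && !E).
      branch 2.1 (add F (!D || (!E -> ((D == !D) || A)))):
        F (!D || (!E -> ((D == !D) || A))): α-rule — add F !D, F (!E -> ((D == !D) || A)).
        F (!E -> ((D == !D) || A)): α-rule — add T !E, F ((D == !D) || A).
        F ((D == !D) || A): α-rule — add F (D == !D), F A.
        F (D == !D): β-rule — branch into T D, F !D  //  F D, T !D.
          branch 2.1.1 (add T D, F !D):
            ○ open, literals {A=false, D=true, E=false, F=false}.
          branch 2.1.2 (add F D, T !D):
            × closes — contains both D and !D.
      branch 2.2 (add F (!E && !E)):
        F (!E && !E): β-rule — branch into F !E  //  F !E.
          branch 2.2.1 (add F !E):
            ○ open, literals {E=true, F=false}.
          branch 2.2.2 (add F !E):
            ○ open, literals {E=true, F=false}.
1 branch closed, 4 open.
Each open branch fixes some atoms; the unmentioned ones are free. Counting distinct full assignments: branch {B=false} (A, C, D, E, F) contributes 32 new; branch {A=false, D=true, E=false, F=false} (B, C) contributes 2 new; branch {E=true, F=false} (A, B, C, D) contributes 8 new; branch {E=true, F=false} (A, B, C, D) contributes 0 new. Total: 42.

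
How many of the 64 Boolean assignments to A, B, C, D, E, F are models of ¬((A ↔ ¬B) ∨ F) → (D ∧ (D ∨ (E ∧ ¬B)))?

Initial set: {(¬((A ↔ ¬B) ∨ F) → (D ∧ (D ∨ (E ∧ ¬B))))}.
(¬((A ↔ ¬B) ∨ F) → (D ∧ (D ∨ (E ∧ ¬B)))): β-rule — branch into ¬¬((A ↔ ¬B) ∨ F)  //  (D ∧ (D ∨ (E ∧ ¬B))).
  branch 1 (add ¬¬((A ↔ ¬B) ∨ F)):
    ¬¬((A ↔ ¬B) ∨ F): β-rule — branch into (A ↔ ¬B)  //  F.
      branch 1.1 (add (A ↔ ¬B)):
        (A ↔ ¬B): β-rule — branch into A, ¬B  //  ¬A, ¬¬B.
          branch 1.1.1 (add A, ¬B):
            ○ open, literals {A=1, B=0}.
          branch 1.1.2 (add ¬A, ¬¬B):
            ○ open, literals {A=0, B=1}.
      branch 1.2 (add F):
        ○ open, literals {F=1}.
  branch 2 (add (D ∧ (D ∨ (E ∧ ¬B)))):
    (D ∧ (D ∨ (E ∧ ¬B))): α-rule — add D, (D ∨ (E ∧ ¬B)).
    (D ∨ (E ∧ ¬B)): β-rule — branch into D  //  (E ∧ ¬B).
      branch 2.1 (add D):
        ○ open, literals {D=1}.
      branch 2.2 (add (E ∧ ¬B)):
        (E ∧ ¬B): α-rule — add E, ¬B.
        ○ open, literals {B=0, D=1, E=1}.
0 branches closed, 5 open.
Each open branch fixes some atoms; the unmentioned ones are free. Counting distinct full assignments: branch {A=1, B=0} (C, D, E, F) contributes 16 new; branch {A=0, B=1} (C, D, E, F) contributes 16 new; branch {F=1} (A, B, C, D, E) contributes 16 new; branch {D=1} (A, B, C, E, F) contributes 8 new; branch {B=0, D=1, E=1} (A, C, F) contributes 0 new. Total: 56.

56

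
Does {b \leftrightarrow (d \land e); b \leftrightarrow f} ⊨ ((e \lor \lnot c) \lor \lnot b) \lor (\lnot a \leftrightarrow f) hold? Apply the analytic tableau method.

Initial set: {(b \leftrightarrow (d \land e)); (b \leftrightarrow f); \lnot (((e \lor \lnot c) \lor \lnot b) \lor (\lnot a \leftrightarrow f))}.
\lnot (((e \lor \lnot c) \lor \lnot b) \lor (\lnot a \leftrightarrow f)): α-rule — add \lnot ((e \lor \lnot c) \lor \lnot b), \lnot (\lnot a \leftrightarrow f).
\lnot ((e \lor \lnot c) \lor \lnot b): α-rule — add \lnot (e \lor \lnot c), \lnot \lnot b.
\lnot (e \lor \lnot c): α-rule — add \lnot e, \lnot \lnot c.
(b \leftrightarrow (d \land e)): β-rule — branch into b, (d \land e)  //  \lnot b, \lnot (d \land e).
  branch 1 (add b, (d \land e)):
    (d \land e): α-rule — add d, e.
    × closes — contains both e and \lnot e.
  branch 2 (add \lnot b, \lnot (d \land e)):
    × closes — contains both b and \lnot b.
All 2 branches close.
Every branch closed, so the premises entail the conclusion.

Yes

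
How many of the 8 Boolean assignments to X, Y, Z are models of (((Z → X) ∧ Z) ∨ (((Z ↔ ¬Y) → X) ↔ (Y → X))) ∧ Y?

Initial set: {((((Z → X) ∧ Z) ∨ (((Z ↔ ¬Y) → X) ↔ (Y → X))) ∧ Y)}.
((((Z → X) ∧ Z) ∨ (((Z ↔ ¬Y) → X) ↔ (Y → X))) ∧ Y): α-rule — add (((Z → X) ∧ Z) ∨ (((Z ↔ ¬Y) → X) ↔ (Y → X))), Y.
(((Z → X) ∧ Z) ∨ (((Z ↔ ¬Y) → X) ↔ (Y → X))): β-rule — branch into ((Z → X) ∧ Z)  //  (((Z ↔ ¬Y) → X) ↔ (Y → X)).
  branch 1 (add ((Z → X) ∧ Z)):
    ((Z → X) ∧ Z): α-rule — add (Z → X), Z.
    (Z → X): β-rule — branch into ¬Z  //  X.
      branch 1.1 (add ¬Z):
        × closes — contains both Z and ¬Z.
      branch 1.2 (add X):
        ○ open, literals {X=true, Y=true, Z=true}.
  branch 2 (add (((Z ↔ ¬Y) → X) ↔ (Y → X))):
    (((Z ↔ ¬Y) → X) ↔ (Y → X)): β-rule — branch into ((Z ↔ ¬Y) → X), (Y → X)  //  ¬((Z ↔ ¬Y) → X), ¬(Y → X).
      branch 2.1 (add ((Z ↔ ¬Y) → X), (Y → X)):
        ((Z ↔ ¬Y) → X): β-rule — branch into ¬(Z ↔ ¬Y)  //  X.
          branch 2.1.1 (add ¬(Z ↔ ¬Y)):
            (Y → X): β-rule — branch into ¬Y  //  X.
              branch 2.1.1.1 (add ¬Y):
                × closes — contains both Y and ¬Y.
              branch 2.1.1.2 (add X):
                ¬(Z ↔ ¬Y): β-rule — branch into Z, ¬¬Y  //  ¬Z, ¬Y.
                  branch 2.1.1.2.1 (add Z, ¬¬Y):
                    ○ open, literals {X=true, Y=true, Z=true}.
                  branch 2.1.1.2.2 (add ¬Z, ¬Y):
                    × closes — contains both Y and ¬Y.
          branch 2.1.2 (add X):
            (Y → X): β-rule — branch into ¬Y  //  X.
              branch 2.1.2.1 (add ¬Y):
                × closes — contains both Y and ¬Y.
              branch 2.1.2.2 (add X):
                ○ open, literals {X=true, Y=true}.
      branch 2.2 (add ¬((Z ↔ ¬Y) → X), ¬(Y → X)):
        ¬((Z ↔ ¬Y) → X): α-rule — add (Z ↔ ¬Y), ¬X.
        ¬(Y → X): α-rule — add Y, ¬X.
        (Z ↔ ¬Y): β-rule — branch into Z, ¬Y  //  ¬Z, ¬¬Y.
          branch 2.2.1 (add Z, ¬Y):
            × closes — contains both Y and ¬Y.
          branch 2.2.2 (add ¬Z, ¬¬Y):
            ○ open, literals {X=false, Y=true, Z=false}.
5 branches closed, 4 open.
Each open branch fixes some atoms; the unmentioned ones are free. Counting distinct full assignments: branch {X=true, Y=true, Z=true} (none free) contributes 1 new; branch {X=true, Y=true, Z=true} (none free) contributes 0 new; branch {X=true, Y=true} (Z) contributes 1 new; branch {X=false, Y=true, Z=false} (none free) contributes 1 new. Total: 3.

3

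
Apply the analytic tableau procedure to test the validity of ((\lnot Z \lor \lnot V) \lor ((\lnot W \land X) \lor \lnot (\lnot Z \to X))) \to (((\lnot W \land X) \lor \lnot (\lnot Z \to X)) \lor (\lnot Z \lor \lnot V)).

Valid

Assume the negation and expand:
Initial set: {\lnot (((\lnot Z \lor \lnot V) \lor ((\lnot W \land X) \lor \lnot (\lnot Z \to X))) \to (((\lnot W \land X) \lor \lnot (\lnot Z \to X)) \lor (\lnot Z \lor \lnot V)))}.
\lnot (((\lnot Z \lor \lnot V) \lor ((\lnot W \land X) \lor \lnot (\lnot Z \to X))) \to (((\lnot W \land X) \lor \lnot (\lnot Z \to X)) \lor (\lnot Z \lor \lnot V))): α-rule — add ((\lnot Z \lor \lnot V) \lor ((\lnot W \land X) \lor \lnot (\lnot Z \to X))), \lnot (((\lnot W \land X) \lor \lnot (\lnot Z \to X)) \lor (\lnot Z \lor \lnot V)).
\lnot (((\lnot W \land X) \lor \lnot (\lnot Z \to X)) \lor (\lnot Z \lor \lnot V)): α-rule — add \lnot ((\lnot W \land X) \lor \lnot (\lnot Z \to X)), \lnot (\lnot Z \lor \lnot V).
\lnot ((\lnot W \land X) \lor \lnot (\lnot Z \to X)): α-rule — add \lnot (\lnot W \land X), \lnot \lnot (\lnot Z \to X).
\lnot (\lnot Z \lor \lnot V): α-rule — add \lnot \lnot Z, \lnot \lnot V.
((\lnot Z \lor \lnot V) \lor ((\lnot W \land X) \lor \lnot (\lnot Z \to X))): β-rule — branch into (\lnot Z \lor \lnot V)  //  ((\lnot W \land X) \lor \lnot (\lnot Z \to X)).
  branch 1 (add (\lnot Z \lor \lnot V)):
    \lnot (\lnot W \land X): β-rule — branch into \lnot \lnot W  //  \lnot X.
      branch 1.1 (add \lnot \lnot W):
        \lnot \lnot (\lnot Z \to X): β-rule — branch into \lnot \lnot Z  //  X.
          branch 1.1.1 (add \lnot \lnot Z):
            (\lnot Z \lor \lnot V): β-rule — branch into \lnot Z  //  \lnot V.
              branch 1.1.1.1 (add \lnot Z):
                × closes — contains both Z and \lnot Z.
              branch 1.1.1.2 (add \lnot V):
                × closes — contains both V and \lnot V.
          branch 1.1.2 (add X):
            (\lnot Z \lor \lnot V): β-rule — branch into \lnot Z  //  \lnot V.
              branch 1.1.2.1 (add \lnot Z):
                × closes — contains both Z and \lnot Z.
              branch 1.1.2.2 (add \lnot V):
                × closes — contains both V and \lnot V.
      branch 1.2 (add \lnot X):
        \lnot \lnot (\lnot Z \to X): β-rule — branch into \lnot \lnot Z  //  X.
          branch 1.2.1 (add \lnot \lnot Z):
            (\lnot Z \lor \lnot V): β-rule — branch into \lnot Z  //  \lnot V.
              branch 1.2.1.1 (add \lnot Z):
                × closes — contains both Z and \lnot Z.
              branch 1.2.1.2 (add \lnot V):
                × closes — contains both V and \lnot V.
          branch 1.2.2 (add X):
            × closes — contains both X and \lnot X.
  branch 2 (add ((\lnot W \land X) \lor \lnot (\lnot Z \to X))):
    \lnot (\lnot W \land X): β-rule — branch into \lnot \lnot W  //  \lnot X.
      branch 2.1 (add \lnot \lnot W):
        \lnot \lnot (\lnot Z \to X): β-rule — branch into \lnot \lnot Z  //  X.
          branch 2.1.1 (add \lnot \lnot Z):
            ((\lnot W \land X) \lor \lnot (\lnot Z \to X)): β-rule — branch into (\lnot W \land X)  //  \lnot (\lnot Z \to X).
              branch 2.1.1.1 (add (\lnot W \land X)):
                (\lnot W \land X): α-rule — add \lnot W, X.
                × closes — contains both W and \lnot W.
              branch 2.1.1.2 (add \lnot (\lnot Z \to X)):
                \lnot (\lnot Z \to X): α-rule — add \lnot Z, \lnot X.
                × closes — contains both Z and \lnot Z.
          branch 2.1.2 (add X):
            ((\lnot W \land X) \lor \lnot (\lnot Z \to X)): β-rule — branch into (\lnot W \land X)  //  \lnot (\lnot Z \to X).
              branch 2.1.2.1 (add (\lnot W \land X)):
                (\lnot W \land X): α-rule — add \lnot W, X.
                × closes — contains both W and \lnot W.
              branch 2.1.2.2 (add \lnot (\lnot Z \to X)):
                \lnot (\lnot Z \to X): α-rule — add \lnot Z, \lnot X.
                × closes — contains both Z and \lnot Z.
      branch 2.2 (add \lnot X):
        \lnot \lnot (\lnot Z \to X): β-rule — branch into \lnot \lnot Z  //  X.
          branch 2.2.1 (add \lnot \lnot Z):
            ((\lnot W \land X) \lor \lnot (\lnot Z \to X)): β-rule — branch into (\lnot W \land X)  //  \lnot (\lnot Z \to X).
              branch 2.2.1.1 (add (\lnot W \land X)):
                (\lnot W \land X): α-rule — add \lnot W, X.
                × closes — contains both X and \lnot X.
              branch 2.2.1.2 (add \lnot (\lnot Z \to X)):
                \lnot (\lnot Z \to X): α-rule — add \lnot Z, \lnot X.
                × closes — contains both Z and \lnot Z.
          branch 2.2.2 (add X):
            × closes — contains both X and \lnot X.
All 14 branches close.
Every branch closed, so the negation is unsatisfiable and the formula is valid.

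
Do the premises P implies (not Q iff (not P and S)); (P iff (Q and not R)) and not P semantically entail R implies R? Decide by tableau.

Initial set: {(P implies (not Q iff (not P and S))); ((P iff (Q and not R)) and not P); not (R implies R)}.
((P iff (Q and not R)) and not P): α-rule — add (P iff (Q and not R)), not P.
not (R implies R): α-rule — add R, not R.
× closes — contains both R and not R.
All 1 branch closes.
Every branch closed, so the premises entail the conclusion.

Yes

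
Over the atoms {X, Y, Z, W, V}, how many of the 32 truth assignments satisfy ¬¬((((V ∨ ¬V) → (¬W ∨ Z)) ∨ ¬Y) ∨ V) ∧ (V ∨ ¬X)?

Initial set: {(¬¬((((V ∨ ¬V) → (¬W ∨ Z)) ∨ ¬Y) ∨ V) ∧ (V ∨ ¬X))}.
(¬¬((((V ∨ ¬V) → (¬W ∨ Z)) ∨ ¬Y) ∨ V) ∧ (V ∨ ¬X)): α-rule — add ¬¬((((V ∨ ¬V) → (¬W ∨ Z)) ∨ ¬Y) ∨ V), (V ∨ ¬X).
¬¬((((V ∨ ¬V) → (¬W ∨ Z)) ∨ ¬Y) ∨ V): drop double negation, giving ((((V ∨ ¬V) → (¬W ∨ Z)) ∨ ¬Y) ∨ V).
(V ∨ ¬X): β-rule — branch into V  //  ¬X.
  branch 1 (add V):
    ((((V ∨ ¬V) → (¬W ∨ Z)) ∨ ¬Y) ∨ V): β-rule — branch into (((V ∨ ¬V) → (¬W ∨ Z)) ∨ ¬Y)  //  V.
      branch 1.1 (add (((V ∨ ¬V) → (¬W ∨ Z)) ∨ ¬Y)):
        (((V ∨ ¬V) → (¬W ∨ Z)) ∨ ¬Y): β-rule — branch into ((V ∨ ¬V) → (¬W ∨ Z))  //  ¬Y.
          branch 1.1.1 (add ((V ∨ ¬V) → (¬W ∨ Z))):
            ((V ∨ ¬V) → (¬W ∨ Z)): β-rule — branch into ¬(V ∨ ¬V)  //  (¬W ∨ Z).
              branch 1.1.1.1 (add ¬(V ∨ ¬V)):
                ¬(V ∨ ¬V): α-rule — add ¬V, ¬¬V.
                × closes — contains both V and ¬V.
              branch 1.1.1.2 (add (¬W ∨ Z)):
                (¬W ∨ Z): β-rule — branch into ¬W  //  Z.
                  branch 1.1.1.2.1 (add ¬W):
                    ○ open, literals {V=1, W=0}.
                  branch 1.1.1.2.2 (add Z):
                    ○ open, literals {V=1, Z=1}.
          branch 1.1.2 (add ¬Y):
            ○ open, literals {V=1, Y=0}.
      branch 1.2 (add V):
        ○ open, literals {V=1}.
  branch 2 (add ¬X):
    ((((V ∨ ¬V) → (¬W ∨ Z)) ∨ ¬Y) ∨ V): β-rule — branch into (((V ∨ ¬V) → (¬W ∨ Z)) ∨ ¬Y)  //  V.
      branch 2.1 (add (((V ∨ ¬V) → (¬W ∨ Z)) ∨ ¬Y)):
        (((V ∨ ¬V) → (¬W ∨ Z)) ∨ ¬Y): β-rule — branch into ((V ∨ ¬V) → (¬W ∨ Z))  //  ¬Y.
          branch 2.1.1 (add ((V ∨ ¬V) → (¬W ∨ Z))):
            ((V ∨ ¬V) → (¬W ∨ Z)): β-rule — branch into ¬(V ∨ ¬V)  //  (¬W ∨ Z).
              branch 2.1.1.1 (add ¬(V ∨ ¬V)):
                ¬(V ∨ ¬V): α-rule — add ¬V, ¬¬V.
                × closes — contains both V and ¬V.
              branch 2.1.1.2 (add (¬W ∨ Z)):
                (¬W ∨ Z): β-rule — branch into ¬W  //  Z.
                  branch 2.1.1.2.1 (add ¬W):
                    ○ open, literals {W=0, X=0}.
                  branch 2.1.1.2.2 (add Z):
                    ○ open, literals {X=0, Z=1}.
          branch 2.1.2 (add ¬Y):
            ○ open, literals {X=0, Y=0}.
      branch 2.2 (add V):
        ○ open, literals {V=1, X=0}.
2 branches closed, 8 open.
Each open branch fixes some atoms; the unmentioned ones are free. Counting distinct full assignments: branch {V=1, W=0} (X, Y, Z) contributes 8 new; branch {V=1, Z=1} (X, Y, W) contributes 4 new; branch {V=1, Y=0} (X, Z, W) contributes 2 new; branch {V=1} (X, Y, Z, W) contributes 2 new; branch {W=0, X=0} (Y, Z, V) contributes 4 new; branch {X=0, Z=1} (Y, W, V) contributes 2 new; branch {X=0, Y=0} (Z, W, V) contributes 1 new; branch {V=1, X=0} (Y, Z, W) contributes 0 new. Total: 23.

23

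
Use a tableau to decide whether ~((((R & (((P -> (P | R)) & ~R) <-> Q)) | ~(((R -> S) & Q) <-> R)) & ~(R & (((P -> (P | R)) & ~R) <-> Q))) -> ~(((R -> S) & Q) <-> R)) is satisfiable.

Unsatisfiable

Initial set: {T ~((((R & (((P -> (P | R)) & ~R) <-> Q)) | ~(((R -> S) & Q) <-> R)) & ~(R & (((P -> (P | R)) & ~R) <-> Q))) -> ~(((R -> S) & Q) <-> R))}.
T ~((((R & (((P -> (P | R)) & ~R) <-> Q)) | ~(((R -> S) & Q) <-> R)) & ~(R & (((P -> (P | R)) & ~R) <-> Q))) -> ~(((R -> S) & Q) <-> R)): α-rule — add T (((R & (((P -> (P | R)) & ~R) <-> Q)) | ~(((R -> S) & Q) <-> R)) & ~(R & (((P -> (P | R)) & ~R) <-> Q))), F ~(((R -> S) & Q) <-> R).
T (((R & (((P -> (P | R)) & ~R) <-> Q)) | ~(((R -> S) & Q) <-> R)) & ~(R & (((P -> (P | R)) & ~R) <-> Q))): α-rule — add T ((R & (((P -> (P | R)) & ~R) <-> Q)) | ~(((R -> S) & Q) <-> R)), T ~(R & (((P -> (P | R)) & ~R) <-> Q)).
F ~(((R -> S) & Q) <-> R): β-rule — branch into T ((R -> S) & Q), T R  //  F ((R -> S) & Q), F R.
  branch 1 (add T ((R -> S) & Q), T R):
    T ((R -> S) & Q): α-rule — add T (R -> S), T Q.
    T ((R & (((P -> (P | R)) & ~R) <-> Q)) | ~(((R -> S) & Q) <-> R)): β-rule — branch into T (R & (((P -> (P | R)) & ~R) <-> Q))  //  T ~(((R -> S) & Q) <-> R).
      branch 1.1 (add T (R & (((P -> (P | R)) & ~R) <-> Q))):
        T (R & (((P -> (P | R)) & ~R) <-> Q)): α-rule — add T R, T (((P -> (P | R)) & ~R) <-> Q).
        T ~(R & (((P -> (P | R)) & ~R) <-> Q)): β-rule — branch into F R  //  F (((P -> (P | R)) & ~R) <-> Q).
          branch 1.1.1 (add F R):
            × closes — contains both R and ~R.
          branch 1.1.2 (add F (((P -> (P | R)) & ~R) <-> Q)):
            T (R -> S): β-rule — branch into F R  //  T S.
              branch 1.1.2.1 (add F R):
                × closes — contains both R and ~R.
              branch 1.1.2.2 (add T S):
                T (((P -> (P | R)) & ~R) <-> Q): β-rule — branch into T ((P -> (P | R)) & ~R), T Q  //  F ((P -> (P | R)) & ~R), F Q.
                  branch 1.1.2.2.1 (add T ((P -> (P | R)) & ~R), T Q):
                    T ((P -> (P | R)) & ~R): α-rule — add T (P -> (P | R)), T ~R.
                    × closes — contains both R and ~R.
                  branch 1.1.2.2.2 (add F ((P -> (P | R)) & ~R), F Q):
                    × closes — contains both Q and ~Q.
      branch 1.2 (add T ~(((R -> S) & Q) <-> R)):
        T ~(R & (((P -> (P | R)) & ~R) <-> Q)): β-rule — branch into F R  //  F (((P -> (P | R)) & ~R) <-> Q).
          branch 1.2.1 (add F R):
            × closes — contains both R and ~R.
          branch 1.2.2 (add F (((P -> (P | R)) & ~R) <-> Q)):
            T (R -> S): β-rule — branch into F R  //  T S.
              branch 1.2.2.1 (add F R):
                × closes — contains both R and ~R.
              branch 1.2.2.2 (add T S):
                T ~(((R -> S) & Q) <-> R): β-rule — branch into T ((R -> S) & Q), F R  //  F ((R -> S) & Q), T R.
                  branch 1.2.2.2.1 (add T ((R -> S) & Q), F R):
                    × closes — contains both R and ~R.
                  branch 1.2.2.2.2 (add F ((R -> S) & Q), T R):
                    F (((P -> (P | R)) & ~R) <-> Q): β-rule — branch into T ((P -> (P | R)) & ~R), F Q  //  F ((P -> (P | R)) & ~R), T Q.
                      branch 1.2.2.2.2.1 (add T ((P -> (P | R)) & ~R), F Q):
                        × closes — contains both Q and ~Q.
                      branch 1.2.2.2.2.2 (add F ((P -> (P | R)) & ~R), T Q):
                        F ((R -> S) & Q): β-rule — branch into F (R -> S)  //  F Q.
                          branch 1.2.2.2.2.2.1 (add F (R -> S)):
                            F (R -> S): α-rule — add T R, F S.
                            × closes — contains both S and ~S.
                          branch 1.2.2.2.2.2.2 (add F Q):
                            × closes — contains both Q and ~Q.
  branch 2 (add F ((R -> S) & Q), F R):
    T ((R & (((P -> (P | R)) & ~R) <-> Q)) | ~(((R -> S) & Q) <-> R)): β-rule — branch into T (R & (((P -> (P | R)) & ~R) <-> Q))  //  T ~(((R -> S) & Q) <-> R).
      branch 2.1 (add T (R & (((P -> (P | R)) & ~R) <-> Q))):
        T (R & (((P -> (P | R)) & ~R) <-> Q)): α-rule — add T R, T (((P -> (P | R)) & ~R) <-> Q).
        × closes — contains both R and ~R.
      branch 2.2 (add T ~(((R -> S) & Q) <-> R)):
        T ~(R & (((P -> (P | R)) & ~R) <-> Q)): β-rule — branch into F R  //  F (((P -> (P | R)) & ~R) <-> Q).
          branch 2.2.1 (add F R):
            F ((R -> S) & Q): β-rule — branch into F (R -> S)  //  F Q.
              branch 2.2.1.1 (add F (R -> S)):
                F (R -> S): α-rule — add T R, F S.
                × closes — contains both R and ~R.
              branch 2.2.1.2 (add F Q):
                T ~(((R -> S) & Q) <-> R): β-rule — branch into T ((R -> S) & Q), F R  //  F ((R -> S) & Q), T R.
                  branch 2.2.1.2.1 (add T ((R -> S) & Q), F R):
                    T ((R -> S) & Q): α-rule — add T (R -> S), T Q.
                    × closes — contains both Q and ~Q.
                  branch 2.2.1.2.2 (add F ((R -> S) & Q), T R):
                    × closes — contains both R and ~R.
          branch 2.2.2 (add F (((P -> (P | R)) & ~R) <-> Q)):
            F ((R -> S) & Q): β-rule — branch into F (R -> S)  //  F Q.
              branch 2.2.2.1 (add F (R -> S)):
                F (R -> S): α-rule — add T R, F S.
                × closes — contains both R and ~R.
              branch 2.2.2.2 (add F Q):
                T ~(((R -> S) & Q) <-> R): β-rule — branch into T ((R -> S) & Q), F R  //  F ((R -> S) & Q), T R.
                  branch 2.2.2.2.1 (add T ((R -> S) & Q), F R):
                    T ((R -> S) & Q): α-rule — add T (R -> S), T Q.
                    × closes — contains both Q and ~Q.
                  branch 2.2.2.2.2 (add F ((R -> S) & Q), T R):
                    × closes — contains both R and ~R.
All 17 branches close.
Every branch closed; the formula is unsatisfiable.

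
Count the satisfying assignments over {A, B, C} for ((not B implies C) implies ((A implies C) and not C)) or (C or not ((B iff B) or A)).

Initial set: {(((not B implies C) implies ((A implies C) and not C)) or (C or not ((B iff B) or A)))}.
(((not B implies C) implies ((A implies C) and not C)) or (C or not ((B iff B) or A))): β-rule — branch into ((not B implies C) implies ((A implies C) and not C))  //  (C or not ((B iff B) or A)).
  branch 1 (add ((not B implies C) implies ((A implies C) and not C))):
    ((not B implies C) implies ((A implies C) and not C)): β-rule — branch into not (not B implies C)  //  ((A implies C) and not C).
      branch 1.1 (add not (not B implies C)):
        not (not B implies C): α-rule — add not B, not C.
        ○ open, literals {B=false, C=false}.
      branch 1.2 (add ((A implies C) and not C)):
        ((A implies C) and not C): α-rule — add (A implies C), not C.
        (A implies C): β-rule — branch into not A  //  C.
          branch 1.2.1 (add not A):
            ○ open, literals {A=false, C=false}.
          branch 1.2.2 (add C):
            × closes — contains both C and not C.
  branch 2 (add (C or not ((B iff B) or A))):
    (C or not ((B iff B) or A)): β-rule — branch into C  //  not ((B iff B) or A).
      branch 2.1 (add C):
        ○ open, literals {C=true}.
      branch 2.2 (add not ((B iff B) or A)):
        not ((B iff B) or A): α-rule — add not (B iff B), not A.
        not (B iff B): β-rule — branch into B, not B  //  not B, B.
          branch 2.2.1 (add B, not B):
            × closes — contains both B and not B.
          branch 2.2.2 (add not B, B):
            × closes — contains both B and not B.
3 branches closed, 3 open.
Each open branch fixes some atoms; the unmentioned ones are free. Counting distinct full assignments: branch {B=false, C=false} (A) contributes 2 new; branch {A=false, C=false} (B) contributes 1 new; branch {C=true} (A, B) contributes 4 new. Total: 7.

7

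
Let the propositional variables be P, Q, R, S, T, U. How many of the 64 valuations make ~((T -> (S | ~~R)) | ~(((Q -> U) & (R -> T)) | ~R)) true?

8

Initial set: {~((T -> (S | ~~R)) | ~(((Q -> U) & (R -> T)) | ~R))}.
~((T -> (S | ~~R)) | ~(((Q -> U) & (R -> T)) | ~R)): α-rule — add ~(T -> (S | ~~R)), ~~(((Q -> U) & (R -> T)) | ~R).
~(T -> (S | ~~R)): α-rule — add T, ~(S | ~~R).
~(S | ~~R): α-rule — add ~S, ~~~R.
~~~R: drop double negation, giving ~R.
~~(((Q -> U) & (R -> T)) | ~R): β-rule — branch into ((Q -> U) & (R -> T))  //  ~R.
  branch 1 (add ((Q -> U) & (R -> T))):
    ((Q -> U) & (R -> T)): α-rule — add (Q -> U), (R -> T).
    (Q -> U): β-rule — branch into ~Q  //  U.
      branch 1.1 (add ~Q):
        (R -> T): β-rule — branch into ~R  //  T.
          branch 1.1.1 (add ~R):
            ○ open, literals {Q=false, R=false, S=false, T=true}.
          branch 1.1.2 (add T):
            ○ open, literals {Q=false, R=false, S=false, T=true}.
      branch 1.2 (add U):
        (R -> T): β-rule — branch into ~R  //  T.
          branch 1.2.1 (add ~R):
            ○ open, literals {R=false, S=false, T=true, U=true}.
          branch 1.2.2 (add T):
            ○ open, literals {R=false, S=false, T=true, U=true}.
  branch 2 (add ~R):
    ○ open, literals {R=false, S=false, T=true}.
0 branches closed, 5 open.
Each open branch fixes some atoms; the unmentioned ones are free. Counting distinct full assignments: branch {Q=false, R=false, S=false, T=true} (P, U) contributes 4 new; branch {Q=false, R=false, S=false, T=true} (P, U) contributes 0 new; branch {R=false, S=false, T=true, U=true} (P, Q) contributes 2 new; branch {R=false, S=false, T=true, U=true} (P, Q) contributes 0 new; branch {R=false, S=false, T=true} (P, Q, U) contributes 2 new. Total: 8.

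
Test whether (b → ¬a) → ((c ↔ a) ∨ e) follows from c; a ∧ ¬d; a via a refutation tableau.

Initial set: {T c; T (a ∧ ¬d); T a; F ((b → ¬a) → ((c ↔ a) ∨ e))}.
T (a ∧ ¬d): α-rule — add T a, T ¬d.
F ((b → ¬a) → ((c ↔ a) ∨ e)): α-rule — add T (b → ¬a), F ((c ↔ a) ∨ e).
F ((c ↔ a) ∨ e): α-rule — add F (c ↔ a), F e.
T (b → ¬a): β-rule — branch into F b  //  T ¬a.
  branch 1 (add F b):
    F (c ↔ a): β-rule — branch into T c, F a  //  F c, T a.
      branch 1.1 (add T c, F a):
        × closes — contains both a and ¬a.
      branch 1.2 (add F c, T a):
        × closes — contains both c and ¬c.
  branch 2 (add T ¬a):
    × closes — contains both a and ¬a.
All 3 branches close.
Every branch closed, so the premises entail the conclusion.

Yes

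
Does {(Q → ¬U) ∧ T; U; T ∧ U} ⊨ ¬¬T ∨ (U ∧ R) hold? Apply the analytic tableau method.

Yes

Initial set: {T ((Q → ¬U) ∧ T); T U; T (T ∧ U); F (¬¬T ∨ (U ∧ R))}.
T ((Q → ¬U) ∧ T): α-rule — add T (Q → ¬U), T T.
T (T ∧ U): α-rule — add T T, T U.
F (¬¬T ∨ (U ∧ R)): α-rule — add F ¬¬T, F (U ∧ R).
F ¬¬T: drop double negation, giving F T.
× closes — contains both T and ¬T.
All 1 branch closes.
Every branch closed, so the premises entail the conclusion.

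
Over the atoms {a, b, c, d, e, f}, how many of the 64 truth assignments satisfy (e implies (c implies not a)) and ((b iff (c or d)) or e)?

40

Initial set: {((e implies (c implies not a)) and ((b iff (c or d)) or e))}.
((e implies (c implies not a)) and ((b iff (c or d)) or e)): α-rule — add (e implies (c implies not a)), ((b iff (c or d)) or e).
(e implies (c implies not a)): β-rule — branch into not e  //  (c implies not a).
  branch 1 (add not e):
    ((b iff (c or d)) or e): β-rule — branch into (b iff (c or d))  //  e.
      branch 1.1 (add (b iff (c or d))):
        (b iff (c or d)): β-rule — branch into b, (c or d)  //  not b, not (c or d).
          branch 1.1.1 (add b, (c or d)):
            (c or d): β-rule — branch into c  //  d.
              branch 1.1.1.1 (add c):
                ○ open, literals {b=T, c=T, e=F}.
              branch 1.1.1.2 (add d):
                ○ open, literals {b=T, d=T, e=F}.
          branch 1.1.2 (add not b, not (c or d)):
            not (c or d): α-rule — add not c, not d.
            ○ open, literals {b=F, c=F, d=F, e=F}.
      branch 1.2 (add e):
        × closes — contains both e and not e.
  branch 2 (add (c implies not a)):
    ((b iff (c or d)) or e): β-rule — branch into (b iff (c or d))  //  e.
      branch 2.1 (add (b iff (c or d))):
        (c implies not a): β-rule — branch into not c  //  not a.
          branch 2.1.1 (add not c):
            (b iff (c or d)): β-rule — branch into b, (c or d)  //  not b, not (c or d).
              branch 2.1.1.1 (add b, (c or d)):
                (c or d): β-rule — branch into c  //  d.
                  branch 2.1.1.1.1 (add c):
                    × closes — contains both c and not c.
                  branch 2.1.1.1.2 (add d):
                    ○ open, literals {b=T, c=F, d=T}.
              branch 2.1.1.2 (add not b, not (c or d)):
                not (c or d): α-rule — add not c, not d.
                ○ open, literals {b=F, c=F, d=F}.
          branch 2.1.2 (add not a):
            (b iff (c or d)): β-rule — branch into b, (c or d)  //  not b, not (c or d).
              branch 2.1.2.1 (add b, (c or d)):
                (c or d): β-rule — branch into c  //  d.
                  branch 2.1.2.1.1 (add c):
                    ○ open, literals {a=F, b=T, c=T}.
                  branch 2.1.2.1.2 (add d):
                    ○ open, literals {a=F, b=T, d=T}.
              branch 2.1.2.2 (add not b, not (c or d)):
                not (c or d): α-rule — add not c, not d.
                ○ open, literals {a=F, b=F, c=F, d=F}.
      branch 2.2 (add e):
        (c implies not a): β-rule — branch into not c  //  not a.
          branch 2.2.1 (add not c):
            ○ open, literals {c=F, e=T}.
          branch 2.2.2 (add not a):
            ○ open, literals {a=F, e=T}.
2 branches closed, 10 open.
Each open branch fixes some atoms; the unmentioned ones are free. Counting distinct full assignments: branch {b=T, c=T, e=F} (a, d, f) contributes 8 new; branch {b=T, d=T, e=F} (a, c, f) contributes 4 new; branch {b=F, c=F, d=F, e=F} (a, f) contributes 4 new; branch {b=T, c=F, d=T} (a, e, f) contributes 4 new; branch {b=F, c=F, d=F} (a, e, f) contributes 4 new; branch {a=F, b=T, c=T} (d, e, f) contributes 4 new; branch {a=F, b=T, d=T} (c, e, f) contributes 0 new; branch {a=F, b=F, c=F, d=F} (e, f) contributes 0 new; branch {c=F, e=T} (a, b, d, f) contributes 8 new; branch {a=F, e=T} (b, c, d, f) contributes 4 new. Total: 40.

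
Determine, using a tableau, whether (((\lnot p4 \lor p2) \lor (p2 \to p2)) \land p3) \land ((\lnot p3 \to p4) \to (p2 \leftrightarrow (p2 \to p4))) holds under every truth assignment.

Assume the negation and expand:
Initial set: {\lnot ((((\lnot p4 \lor p2) \lor (p2 \to p2)) \land p3) \land ((\lnot p3 \to p4) \to (p2 \leftrightarrow (p2 \to p4))))}.
\lnot ((((\lnot p4 \lor p2) \lor (p2 \to p2)) \land p3) \land ((\lnot p3 \to p4) \to (p2 \leftrightarrow (p2 \to p4)))): β-rule — branch into \lnot (((\lnot p4 \lor p2) \lor (p2 \to p2)) \land p3)  //  \lnot ((\lnot p3 \to p4) \to (p2 \leftrightarrow (p2 \to p4))).
  branch 1 (add \lnot (((\lnot p4 \lor p2) \lor (p2 \to p2)) \land p3)):
    \lnot (((\lnot p4 \lor p2) \lor (p2 \to p2)) \land p3): β-rule — branch into \lnot ((\lnot p4 \lor p2) \lor (p2 \to p2))  //  \lnot p3.
      branch 1.1 (add \lnot ((\lnot p4 \lor p2) \lor (p2 \to p2))):
        \lnot ((\lnot p4 \lor p2) \lor (p2 \to p2)): α-rule — add \lnot (\lnot p4 \lor p2), \lnot (p2 \to p2).
        \lnot (\lnot p4 \lor p2): α-rule — add \lnot \lnot p4, \lnot p2.
        \lnot (p2 \to p2): α-rule — add p2, \lnot p2.
        × closes — contains both p2 and \lnot p2.
      branch 1.2 (add \lnot p3):
        ○ open, literals {p3=F}.
  branch 2 (add \lnot ((\lnot p3 \to p4) \to (p2 \leftrightarrow (p2 \to p4)))):
    \lnot ((\lnot p3 \to p4) \to (p2 \leftrightarrow (p2 \to p4))): α-rule — add (\lnot p3 \to p4), \lnot (p2 \leftrightarrow (p2 \to p4)).
    (\lnot p3 \to p4): β-rule — branch into \lnot \lnot p3  //  p4.
      branch 2.1 (add \lnot \lnot p3):
        \lnot (p2 \leftrightarrow (p2 \to p4)): β-rule — branch into p2, \lnot (p2 \to p4)  //  \lnot p2, (p2 \to p4).
          branch 2.1.1 (add p2, \lnot (p2 \to p4)):
            \lnot (p2 \to p4): α-rule — add p2, \lnot p4.
            ○ open, literals {p2=T, p3=T, p4=F}.
          branch 2.1.2 (add \lnot p2, (p2 \to p4)):
            (p2 \to p4): β-rule — branch into \lnot p2  //  p4.
              branch 2.1.2.1 (add \lnot p2):
                ○ open, literals {p2=F, p3=T}.
              branch 2.1.2.2 (add p4):
                ○ open, literals {p2=F, p3=T, p4=T}.
      branch 2.2 (add p4):
        \lnot (p2 \leftrightarrow (p2 \to p4)): β-rule — branch into p2, \lnot (p2 \to p4)  //  \lnot p2, (p2 \to p4).
          branch 2.2.1 (add p2, \lnot (p2 \to p4)):
            \lnot (p2 \to p4): α-rule — add p2, \lnot p4.
            × closes — contains both p4 and \lnot p4.
          branch 2.2.2 (add \lnot p2, (p2 \to p4)):
            (p2 \to p4): β-rule — branch into \lnot p2  //  p4.
              branch 2.2.2.1 (add \lnot p2):
                ○ open, literals {p2=F, p4=T}.
              branch 2.2.2.2 (add p4):
                ○ open, literals {p2=F, p4=T}.
2 branches closed, 6 open.
An open branch gives a countermodel: p3=F (unmentioned atoms arbitrary); under it the original formula is false.

Not valid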